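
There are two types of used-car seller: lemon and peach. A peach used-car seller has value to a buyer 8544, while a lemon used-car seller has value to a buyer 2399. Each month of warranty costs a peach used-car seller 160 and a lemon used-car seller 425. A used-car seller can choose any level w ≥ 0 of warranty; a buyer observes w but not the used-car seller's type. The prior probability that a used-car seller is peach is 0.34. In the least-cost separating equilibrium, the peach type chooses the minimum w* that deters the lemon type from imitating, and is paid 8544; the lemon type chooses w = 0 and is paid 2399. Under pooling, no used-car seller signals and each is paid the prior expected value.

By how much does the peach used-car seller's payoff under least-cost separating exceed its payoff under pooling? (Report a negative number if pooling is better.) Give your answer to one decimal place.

1742.3

Least-cost separating signal: w* solves 2399 = 8544 − 425·w*, so w* = (8544 − 2399)/425 ≈ 14.4588.
Peach type's separating payoff: 8544 − 160 × w* = 8544 − 160 × (8544 − 2399)/425 = 8544 − 983200/425 ≈ 6230.588.
Pooling payoff: 0.34 × 8544 + 0.66 × 2399 = 4488.3.
Difference: 6230.588 − 4488.3 = 1742.288, i.e. 1742.3 to one decimal place.
The peach type prefers to separate.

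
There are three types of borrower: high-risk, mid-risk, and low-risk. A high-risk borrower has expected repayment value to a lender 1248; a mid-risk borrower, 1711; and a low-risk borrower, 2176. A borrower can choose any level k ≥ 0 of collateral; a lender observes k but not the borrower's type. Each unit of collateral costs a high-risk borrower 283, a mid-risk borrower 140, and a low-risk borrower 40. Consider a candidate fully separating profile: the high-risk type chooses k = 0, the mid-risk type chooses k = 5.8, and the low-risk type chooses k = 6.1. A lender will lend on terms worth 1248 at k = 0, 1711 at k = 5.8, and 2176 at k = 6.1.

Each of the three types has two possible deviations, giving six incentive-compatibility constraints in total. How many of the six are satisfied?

4

High-risk (own payoff 1248): to k=5.8 gives 1711 − 283×5.8 = 69.6 → no gain ✓; to k=6.1 gives 2176 − 283×6.1 = 449.7 → no gain ✓.
Mid-risk (own payoff 1711 − 140×5.8 = 899): to k=0 gives 1248 → profitable ✗; to k=6.1 gives 2176 − 140×6.1 = 1322 → profitable ✗.
Low-risk (own payoff 2176 − 40×6.1 = 1932): to k=0 gives 1248 → no gain ✓; to k=5.8 gives 1711 − 40×5.8 = 1479 → no gain ✓.
4 of the 6 constraints hold; not an equilibrium.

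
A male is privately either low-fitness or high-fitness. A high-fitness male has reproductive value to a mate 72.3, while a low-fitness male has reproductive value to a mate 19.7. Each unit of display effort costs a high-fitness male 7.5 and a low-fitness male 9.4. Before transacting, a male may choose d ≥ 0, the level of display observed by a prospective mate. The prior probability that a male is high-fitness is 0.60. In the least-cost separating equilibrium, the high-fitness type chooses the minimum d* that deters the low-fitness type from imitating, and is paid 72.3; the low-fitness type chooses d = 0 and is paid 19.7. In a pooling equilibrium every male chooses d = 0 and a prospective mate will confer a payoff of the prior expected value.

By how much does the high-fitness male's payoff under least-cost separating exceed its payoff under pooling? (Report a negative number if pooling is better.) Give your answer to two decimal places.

Least-cost separating signal: d* solves 19.7 = 72.3 − 9.4·d*, so d* = (72.3 − 19.7)/9.4 ≈ 5.5957.
High-fitness type's separating payoff: 72.3 − 7.5 × d* = 72.3 − 7.5 × (72.3 − 19.7)/9.4 = 72.3 − 394.5/9.4 ≈ 30.3319.
Pooling payoff: 0.60 × 72.3 + 0.40 × 19.7 = 51.26.
Difference: 30.3319 − 51.26 = -20.9281, i.e. -20.93 to two decimal places.
The high-fitness type would prefer the pooling outcome.

-20.93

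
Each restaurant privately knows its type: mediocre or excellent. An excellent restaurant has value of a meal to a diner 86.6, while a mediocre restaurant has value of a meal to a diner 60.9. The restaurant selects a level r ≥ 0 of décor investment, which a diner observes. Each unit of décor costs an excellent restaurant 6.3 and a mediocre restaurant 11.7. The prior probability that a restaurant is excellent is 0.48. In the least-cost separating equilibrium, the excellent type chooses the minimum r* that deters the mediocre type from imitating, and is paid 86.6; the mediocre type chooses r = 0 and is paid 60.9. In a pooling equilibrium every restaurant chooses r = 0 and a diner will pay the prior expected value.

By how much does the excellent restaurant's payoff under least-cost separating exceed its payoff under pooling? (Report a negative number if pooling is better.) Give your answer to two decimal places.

Least-cost separating signal: r* solves 60.9 = 86.6 − 11.7·r*, so r* = (86.6 − 60.9)/11.7 ≈ 2.1966.
Excellent type's separating payoff: 86.6 − 6.3 × r* = 86.6 − 6.3 × (86.6 − 60.9)/11.7 = 86.6 − 161.91/11.7 ≈ 72.7615.
Pooling payoff: 0.48 × 86.6 + 0.52 × 60.9 = 73.236.
Difference: 72.7615 − 73.236 = -0.4745, i.e. -0.47 to two decimal places.
The excellent type would prefer the pooling outcome.

-0.47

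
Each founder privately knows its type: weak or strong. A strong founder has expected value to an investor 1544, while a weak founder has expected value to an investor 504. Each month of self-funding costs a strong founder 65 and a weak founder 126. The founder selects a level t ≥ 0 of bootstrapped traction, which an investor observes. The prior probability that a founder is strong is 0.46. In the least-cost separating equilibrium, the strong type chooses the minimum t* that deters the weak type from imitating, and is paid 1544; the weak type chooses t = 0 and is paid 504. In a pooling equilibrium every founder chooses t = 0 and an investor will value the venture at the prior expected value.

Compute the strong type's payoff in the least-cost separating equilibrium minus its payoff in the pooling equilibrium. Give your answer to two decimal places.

25.09

Least-cost separating signal: t* solves 504 = 1544 − 126·t*, so t* = (1544 − 504)/126 ≈ 8.2540.
Strong type's separating payoff: 1544 − 65 × t* = 1544 − 65 × (1544 − 504)/126 = 1544 − 67600/126 ≈ 1007.4921.
Pooling payoff: 0.46 × 1544 + 0.54 × 504 = 982.4.
Difference: 1007.4921 − 982.4 = 25.0921, i.e. 25.09 to two decimal places.
The strong type prefers to separate.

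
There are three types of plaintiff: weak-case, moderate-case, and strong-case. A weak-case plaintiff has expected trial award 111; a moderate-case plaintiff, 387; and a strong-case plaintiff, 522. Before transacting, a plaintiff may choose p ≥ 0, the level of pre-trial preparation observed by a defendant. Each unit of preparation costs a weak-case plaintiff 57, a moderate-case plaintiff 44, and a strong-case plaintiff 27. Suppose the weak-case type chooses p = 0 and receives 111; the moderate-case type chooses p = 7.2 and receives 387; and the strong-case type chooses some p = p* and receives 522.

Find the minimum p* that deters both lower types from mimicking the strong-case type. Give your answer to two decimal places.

10.27

Weak-case type (on-path payoff 111) won't mimic when 111 ≥ 522 − 57·p*, i.e. p* ≥ 7.21.
Moderate-case type (on-path payoff 387 − 44×7.2 = 70.2) won't mimic when 70.2 ≥ 522 − 44·p*, i.e. p* ≥ 10.27.
Both must hold, so p* = max(7.21, 10.27) = 10.27. The moderate-case type's constraint binds.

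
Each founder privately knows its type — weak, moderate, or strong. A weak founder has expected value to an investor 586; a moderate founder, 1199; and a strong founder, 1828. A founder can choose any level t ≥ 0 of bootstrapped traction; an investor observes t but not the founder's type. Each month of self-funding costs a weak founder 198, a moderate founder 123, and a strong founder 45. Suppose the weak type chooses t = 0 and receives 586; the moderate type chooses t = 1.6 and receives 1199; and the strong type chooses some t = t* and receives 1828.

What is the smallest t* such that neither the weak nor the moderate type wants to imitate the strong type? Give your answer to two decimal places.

6.71

Moderate type (on-path payoff 1199 − 123×1.6 = 1002.2) won't mimic when 1002.2 ≥ 1828 − 123·t*, i.e. t* ≥ 6.71.
Weak type (on-path payoff 586) won't mimic when 586 ≥ 1828 − 198·t*, i.e. t* ≥ 6.27.
Both must hold, so t* = max(6.27, 6.71) = 6.71. The moderate type's constraint binds.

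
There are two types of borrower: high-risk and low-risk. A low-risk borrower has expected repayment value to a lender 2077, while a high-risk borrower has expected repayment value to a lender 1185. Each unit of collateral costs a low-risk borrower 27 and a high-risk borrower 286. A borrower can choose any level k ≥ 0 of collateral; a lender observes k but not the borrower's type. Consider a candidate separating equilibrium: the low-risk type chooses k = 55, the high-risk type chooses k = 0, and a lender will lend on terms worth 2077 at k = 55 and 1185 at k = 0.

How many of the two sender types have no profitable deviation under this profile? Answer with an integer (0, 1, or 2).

High-risk type: stay at 0 → 1185; mimic → 2077 − 286 × 55 = -13653. IC holds (1185 ≥ -13653).
Low-risk type: signal → 2077 − 27 × 55 = 592; deviate to 0 → 1185. IC fails (592 < 1185).
1 of 2 constraints hold, so this profile is not an equilibrium.

1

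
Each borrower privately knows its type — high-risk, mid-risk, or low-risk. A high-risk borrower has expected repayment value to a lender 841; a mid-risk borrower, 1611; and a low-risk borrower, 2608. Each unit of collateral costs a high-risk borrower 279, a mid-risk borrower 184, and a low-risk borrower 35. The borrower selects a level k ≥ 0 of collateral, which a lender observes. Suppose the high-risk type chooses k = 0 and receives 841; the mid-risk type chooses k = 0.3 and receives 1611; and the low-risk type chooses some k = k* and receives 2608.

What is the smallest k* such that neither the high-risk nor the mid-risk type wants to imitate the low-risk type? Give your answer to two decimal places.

Mid-risk type (on-path payoff 1611 − 184×0.3 = 1555.8) won't mimic when 1555.8 ≥ 2608 − 184·k*, i.e. k* ≥ 5.72.
High-risk type (on-path payoff 841) won't mimic when 841 ≥ 2608 − 279·k*, i.e. k* ≥ 6.33.
Both must hold, so k* = max(6.33, 5.72) = 6.33. The high-risk type's constraint binds.

6.33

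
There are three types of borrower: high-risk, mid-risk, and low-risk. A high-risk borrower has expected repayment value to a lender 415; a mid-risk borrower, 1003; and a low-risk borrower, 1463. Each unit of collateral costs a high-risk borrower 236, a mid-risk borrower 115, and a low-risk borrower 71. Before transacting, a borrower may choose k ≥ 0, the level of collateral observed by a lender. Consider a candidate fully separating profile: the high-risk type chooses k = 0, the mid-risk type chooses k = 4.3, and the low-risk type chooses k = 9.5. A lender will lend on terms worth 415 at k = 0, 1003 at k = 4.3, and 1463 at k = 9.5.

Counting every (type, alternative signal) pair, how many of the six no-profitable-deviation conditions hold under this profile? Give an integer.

6

High-risk (own payoff 415): to k=4.3 gives 1003 − 236×4.3 = -11.8 → no gain ✓; to k=9.5 gives 1463 − 236×9.5 = -779 → no gain ✓.
Mid-risk (own payoff 1003 − 115×4.3 = 508.5): to k=0 gives 415 → no gain ✓; to k=9.5 gives 1463 − 115×9.5 = 370.5 → no gain ✓.
Low-risk (own payoff 1463 − 71×9.5 = 788.5): to k=0 gives 415 → no gain ✓; to k=4.3 gives 1003 − 71×4.3 = 697.7 → no gain ✓.
6 of the 6 constraints hold; this profile is a separating equilibrium.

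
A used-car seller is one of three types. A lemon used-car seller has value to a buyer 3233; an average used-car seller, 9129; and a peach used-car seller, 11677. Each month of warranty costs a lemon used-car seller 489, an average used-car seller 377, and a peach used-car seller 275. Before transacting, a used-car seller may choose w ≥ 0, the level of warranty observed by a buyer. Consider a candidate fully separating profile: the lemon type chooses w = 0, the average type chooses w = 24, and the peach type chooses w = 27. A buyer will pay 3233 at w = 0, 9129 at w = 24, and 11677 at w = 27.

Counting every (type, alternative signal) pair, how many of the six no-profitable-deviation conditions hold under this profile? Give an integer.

Average (own payoff 9129 − 377×24 = 81): to w=0 gives 3233 → profitable ✗; to w=27 gives 11677 − 377×27 = 1498 → profitable ✗.
Peach (own payoff 11677 − 275×27 = 4252): to w=0 gives 3233 → no gain ✓; to w=24 gives 9129 − 275×24 = 2529 → no gain ✓.
Lemon (own payoff 3233): to w=24 gives 9129 − 489×24 = -2607 → no gain ✓; to w=27 gives 11677 − 489×27 = -1526 → no gain ✓.
4 of the 6 constraints hold; not an equilibrium.

4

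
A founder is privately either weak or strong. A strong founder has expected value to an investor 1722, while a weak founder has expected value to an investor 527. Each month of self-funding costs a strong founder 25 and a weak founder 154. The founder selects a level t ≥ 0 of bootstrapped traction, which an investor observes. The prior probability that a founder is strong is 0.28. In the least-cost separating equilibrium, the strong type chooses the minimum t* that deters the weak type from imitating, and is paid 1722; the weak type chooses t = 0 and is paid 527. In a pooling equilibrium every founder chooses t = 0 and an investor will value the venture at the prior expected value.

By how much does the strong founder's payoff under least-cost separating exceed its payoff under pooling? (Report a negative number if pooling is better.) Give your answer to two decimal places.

666.41

Least-cost separating signal: t* solves 527 = 1722 − 154·t*, so t* = (1722 − 527)/154 ≈ 7.7597.
Strong type's separating payoff: 1722 − 25 × t* = 1722 − 25 × (1722 − 527)/154 = 1722 − 29875/154 ≈ 1528.0065.
Pooling payoff: 0.28 × 1722 + 0.72 × 527 = 861.6.
Difference: 1528.0065 − 861.6 = 666.4065, i.e. 666.41 to two decimal places.
The strong type prefers to separate.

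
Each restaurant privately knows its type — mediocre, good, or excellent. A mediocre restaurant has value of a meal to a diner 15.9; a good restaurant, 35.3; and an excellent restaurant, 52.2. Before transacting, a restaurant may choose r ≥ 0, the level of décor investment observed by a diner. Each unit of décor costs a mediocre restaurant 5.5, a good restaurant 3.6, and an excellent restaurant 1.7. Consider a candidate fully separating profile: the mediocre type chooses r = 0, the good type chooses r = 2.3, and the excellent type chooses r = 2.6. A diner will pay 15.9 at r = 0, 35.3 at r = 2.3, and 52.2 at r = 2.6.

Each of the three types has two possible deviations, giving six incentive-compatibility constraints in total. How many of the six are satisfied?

3

Good (own payoff 35.3 − 3.6×2.3 = 27.02): to r=0 gives 15.9 → no gain ✓; to r=2.6 gives 52.2 − 3.6×2.6 = 42.84 → profitable ✗.
Excellent (own payoff 52.2 − 1.7×2.6 = 47.78): to r=0 gives 15.9 → no gain ✓; to r=2.3 gives 35.3 − 1.7×2.3 = 31.39 → no gain ✓.
Mediocre (own payoff 15.9): to r=2.3 gives 35.3 − 5.5×2.3 = 22.65 → profitable ✗; to r=2.6 gives 52.2 − 5.5×2.6 = 37.9 → profitable ✗.
3 of the 6 constraints hold; not an equilibrium.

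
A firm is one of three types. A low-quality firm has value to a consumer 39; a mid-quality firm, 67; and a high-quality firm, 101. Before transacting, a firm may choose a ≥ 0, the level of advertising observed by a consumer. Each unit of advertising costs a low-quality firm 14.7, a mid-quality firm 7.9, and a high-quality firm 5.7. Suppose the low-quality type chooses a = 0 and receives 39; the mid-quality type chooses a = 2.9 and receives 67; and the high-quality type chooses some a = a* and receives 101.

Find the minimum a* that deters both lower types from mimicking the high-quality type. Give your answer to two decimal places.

Mid-quality type (on-path payoff 67 − 7.9×2.9 = 44.09) won't mimic when 44.09 ≥ 101 − 7.9·a*, i.e. a* ≥ 7.20.
Low-quality type (on-path payoff 39) won't mimic when 39 ≥ 101 − 14.7·a*, i.e. a* ≥ 4.22.
Both must hold, so a* = max(4.22, 7.20) = 7.20. The mid-quality type's constraint binds.

7.20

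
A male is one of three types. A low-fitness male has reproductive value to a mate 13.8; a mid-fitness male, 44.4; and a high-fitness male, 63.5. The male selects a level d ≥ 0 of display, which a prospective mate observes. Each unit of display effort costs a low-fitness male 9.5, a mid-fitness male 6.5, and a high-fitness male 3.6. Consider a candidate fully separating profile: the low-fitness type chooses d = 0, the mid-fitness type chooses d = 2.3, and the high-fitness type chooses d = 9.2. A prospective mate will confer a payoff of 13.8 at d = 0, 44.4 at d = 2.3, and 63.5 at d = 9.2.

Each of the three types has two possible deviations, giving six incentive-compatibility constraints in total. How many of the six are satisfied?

Low-fitness (own payoff 13.8): to d=2.3 gives 44.4 − 9.5×2.3 = 22.55 → profitable ✗; to d=9.2 gives 63.5 − 9.5×9.2 = -23.9 → no gain ✓.
Mid-fitness (own payoff 44.4 − 6.5×2.3 = 29.45): to d=0 gives 13.8 → no gain ✓; to d=9.2 gives 63.5 − 6.5×9.2 = 3.7 → no gain ✓.
High-fitness (own payoff 63.5 − 3.6×9.2 = 30.38): to d=0 gives 13.8 → no gain ✓; to d=2.3 gives 44.4 − 3.6×2.3 = 36.12 → profitable ✗.
4 of the 6 constraints hold; not an equilibrium.

4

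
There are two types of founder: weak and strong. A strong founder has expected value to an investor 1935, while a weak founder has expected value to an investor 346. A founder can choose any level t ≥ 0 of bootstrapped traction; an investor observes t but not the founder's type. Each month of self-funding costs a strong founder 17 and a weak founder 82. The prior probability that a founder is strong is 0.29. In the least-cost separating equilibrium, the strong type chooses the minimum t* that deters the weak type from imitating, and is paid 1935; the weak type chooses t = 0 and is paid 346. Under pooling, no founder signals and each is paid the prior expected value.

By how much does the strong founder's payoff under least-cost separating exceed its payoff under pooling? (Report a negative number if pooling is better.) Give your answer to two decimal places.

798.76

Least-cost separating signal: t* solves 346 = 1935 − 82·t*, so t* = (1935 − 346)/82 ≈ 19.3780.
Strong type's separating payoff: 1935 − 17 × t* = 1935 − 17 × (1935 − 346)/82 = 1935 − 27013/82 ≈ 1605.5732.
Pooling payoff: 0.29 × 1935 + 0.71 × 346 = 806.81.
Difference: 1605.5732 − 806.81 = 798.7632, i.e. 798.76 to two decimal places.
The strong type prefers to separate.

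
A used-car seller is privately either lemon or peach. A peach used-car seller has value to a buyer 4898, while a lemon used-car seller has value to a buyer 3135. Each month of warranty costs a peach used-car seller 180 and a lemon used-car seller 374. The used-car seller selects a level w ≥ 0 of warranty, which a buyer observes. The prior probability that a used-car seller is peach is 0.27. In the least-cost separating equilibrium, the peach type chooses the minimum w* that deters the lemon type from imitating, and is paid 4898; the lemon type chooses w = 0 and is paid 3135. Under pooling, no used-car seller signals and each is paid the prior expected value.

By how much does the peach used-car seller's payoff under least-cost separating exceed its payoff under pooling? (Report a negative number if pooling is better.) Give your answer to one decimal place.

438.5

Least-cost separating signal: w* solves 3135 = 4898 − 374·w*, so w* = (4898 − 3135)/374 ≈ 4.7139.
Peach type's separating payoff: 4898 − 180 × w* = 4898 − 180 × (4898 − 3135)/374 = 4898 − 317340/374 ≈ 4049.497.
Pooling payoff: 0.27 × 4898 + 0.73 × 3135 = 3611.01.
Difference: 4049.497 − 3611.01 = 438.487, i.e. 438.5 to one decimal place.
The peach type prefers to separate.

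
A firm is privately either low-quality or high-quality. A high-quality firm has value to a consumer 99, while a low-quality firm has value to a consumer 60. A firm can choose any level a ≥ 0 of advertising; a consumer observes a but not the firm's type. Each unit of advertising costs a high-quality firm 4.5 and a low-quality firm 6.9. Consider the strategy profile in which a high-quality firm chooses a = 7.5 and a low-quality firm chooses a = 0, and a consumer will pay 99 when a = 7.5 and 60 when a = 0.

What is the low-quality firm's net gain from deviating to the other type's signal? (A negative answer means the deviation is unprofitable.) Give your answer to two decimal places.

-12.75

Playing a = 0 the low-quality firm receives 60.
Deviating to a = 7.5 brings payment 99 at cost 6.9 × 7.5 = 51.75, netting 47.25.
Gain from deviating: 47.25 − 60 = -12.75.
The gain is negative, so the low-quality type's incentive-compatibility constraint is satisfied.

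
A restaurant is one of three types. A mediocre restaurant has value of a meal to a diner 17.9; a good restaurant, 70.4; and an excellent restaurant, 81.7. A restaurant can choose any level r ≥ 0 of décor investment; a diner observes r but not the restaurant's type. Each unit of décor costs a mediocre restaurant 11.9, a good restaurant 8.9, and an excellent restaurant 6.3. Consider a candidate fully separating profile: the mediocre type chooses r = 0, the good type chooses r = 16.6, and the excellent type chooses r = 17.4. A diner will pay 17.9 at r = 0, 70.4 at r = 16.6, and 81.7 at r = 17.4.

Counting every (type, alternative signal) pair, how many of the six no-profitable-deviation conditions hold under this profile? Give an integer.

Good (own payoff 70.4 − 8.9×16.6 = -77.34): to r=0 gives 17.9 → profitable ✗; to r=17.4 gives 81.7 − 8.9×17.4 = -73.16 → profitable ✗.
Mediocre (own payoff 17.9): to r=16.6 gives 70.4 − 11.9×16.6 = -127.14 → no gain ✓; to r=17.4 gives 81.7 − 11.9×17.4 = -125.36 → no gain ✓.
Excellent (own payoff 81.7 − 6.3×17.4 = -27.92): to r=0 gives 17.9 → profitable ✗; to r=16.6 gives 70.4 − 6.3×16.6 = -34.18 → no gain ✓.
3 of the 6 constraints hold; not an equilibrium.

3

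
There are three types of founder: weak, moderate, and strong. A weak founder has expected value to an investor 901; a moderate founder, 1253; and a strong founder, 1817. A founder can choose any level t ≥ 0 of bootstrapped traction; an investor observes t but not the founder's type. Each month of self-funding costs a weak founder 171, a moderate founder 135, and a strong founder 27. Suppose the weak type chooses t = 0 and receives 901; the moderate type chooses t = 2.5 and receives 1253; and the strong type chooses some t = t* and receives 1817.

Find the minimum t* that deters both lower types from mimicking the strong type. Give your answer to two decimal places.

Moderate type (on-path payoff 1253 − 135×2.5 = 915.5) won't mimic when 915.5 ≥ 1817 − 135·t*, i.e. t* ≥ 6.68.
Weak type (on-path payoff 901) won't mimic when 901 ≥ 1817 − 171·t*, i.e. t* ≥ 5.36.
Both must hold, so t* = max(5.36, 6.68) = 6.68. The moderate type's constraint binds.

6.68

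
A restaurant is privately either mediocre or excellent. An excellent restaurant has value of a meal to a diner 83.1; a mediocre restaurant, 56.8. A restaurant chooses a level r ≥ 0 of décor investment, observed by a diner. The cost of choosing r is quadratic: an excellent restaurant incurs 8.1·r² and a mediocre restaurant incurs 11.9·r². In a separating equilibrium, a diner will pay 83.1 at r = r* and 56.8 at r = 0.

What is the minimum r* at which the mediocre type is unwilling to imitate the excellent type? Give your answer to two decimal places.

The mediocre type at r = 0 receives 56.8; imitating at r* yields 83.1 − 11.9·r*².
Indifference: 56.8 = 83.1 − 11.9·r*², so r*² = (83.1 − 56.8) / 11.9 ≈ 2.2101.
r* = √2.2101 ≈ 1.49.

1.49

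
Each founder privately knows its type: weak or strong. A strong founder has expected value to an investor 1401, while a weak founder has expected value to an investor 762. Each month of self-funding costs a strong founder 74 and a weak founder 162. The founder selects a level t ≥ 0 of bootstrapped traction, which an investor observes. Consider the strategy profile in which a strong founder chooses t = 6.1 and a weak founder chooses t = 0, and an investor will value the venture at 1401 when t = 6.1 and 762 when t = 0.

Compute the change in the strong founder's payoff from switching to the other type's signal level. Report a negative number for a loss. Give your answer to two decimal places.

-187.60

Playing t = 6.1 the strong founder receives 1401 − 74 × 6.1 = 949.6.
Deviating to t = 0 yields 762 instead.
Gain from deviating: 762 − 949.6 = -187.60.
The gain is negative, so the strong type's incentive-compatibility constraint is satisfied.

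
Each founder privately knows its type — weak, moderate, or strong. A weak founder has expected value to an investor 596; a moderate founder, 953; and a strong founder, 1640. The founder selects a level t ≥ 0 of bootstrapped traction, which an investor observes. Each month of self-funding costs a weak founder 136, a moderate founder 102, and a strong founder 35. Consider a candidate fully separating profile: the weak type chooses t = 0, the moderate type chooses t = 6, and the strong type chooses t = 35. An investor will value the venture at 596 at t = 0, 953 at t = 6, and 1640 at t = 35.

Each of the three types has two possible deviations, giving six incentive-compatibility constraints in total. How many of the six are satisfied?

3

Strong (own payoff 1640 − 35×35 = 415): to t=0 gives 596 → profitable ✗; to t=6 gives 953 − 35×6 = 743 → profitable ✗.
Moderate (own payoff 953 − 102×6 = 341): to t=0 gives 596 → profitable ✗; to t=35 gives 1640 − 102×35 = -1930 → no gain ✓.
Weak (own payoff 596): to t=6 gives 953 − 136×6 = 137 → no gain ✓; to t=35 gives 1640 − 136×35 = -3120 → no gain ✓.
3 of the 6 constraints hold; not an equilibrium.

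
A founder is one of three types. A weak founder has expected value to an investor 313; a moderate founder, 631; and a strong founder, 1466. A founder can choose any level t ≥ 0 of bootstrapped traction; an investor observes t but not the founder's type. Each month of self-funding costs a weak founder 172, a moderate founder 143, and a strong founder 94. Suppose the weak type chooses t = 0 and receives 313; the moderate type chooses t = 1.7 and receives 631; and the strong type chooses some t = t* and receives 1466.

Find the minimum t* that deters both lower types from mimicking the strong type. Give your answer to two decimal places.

Weak type (on-path payoff 313) won't mimic when 313 ≥ 1466 − 172·t*, i.e. t* ≥ 6.70.
Moderate type (on-path payoff 631 − 143×1.7 = 387.9) won't mimic when 387.9 ≥ 1466 − 143·t*, i.e. t* ≥ 7.54.
Both must hold, so t* = max(6.70, 7.54) = 7.54. The moderate type's constraint binds.

7.54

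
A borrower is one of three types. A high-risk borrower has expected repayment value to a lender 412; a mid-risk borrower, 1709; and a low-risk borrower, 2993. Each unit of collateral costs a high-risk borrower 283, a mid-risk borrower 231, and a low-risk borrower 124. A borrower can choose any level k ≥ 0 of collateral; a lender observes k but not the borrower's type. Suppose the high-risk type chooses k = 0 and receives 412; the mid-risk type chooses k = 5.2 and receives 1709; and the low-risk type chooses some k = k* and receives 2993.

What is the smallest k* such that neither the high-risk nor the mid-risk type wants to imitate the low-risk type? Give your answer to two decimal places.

High-risk type (on-path payoff 412) won't mimic when 412 ≥ 2993 − 283·k*, i.e. k* ≥ 9.12.
Mid-risk type (on-path payoff 1709 − 231×5.2 = 507.8) won't mimic when 507.8 ≥ 2993 − 231·k*, i.e. k* ≥ 10.76.
Both must hold, so k* = max(9.12, 10.76) = 10.76. The mid-risk type's constraint binds.

10.76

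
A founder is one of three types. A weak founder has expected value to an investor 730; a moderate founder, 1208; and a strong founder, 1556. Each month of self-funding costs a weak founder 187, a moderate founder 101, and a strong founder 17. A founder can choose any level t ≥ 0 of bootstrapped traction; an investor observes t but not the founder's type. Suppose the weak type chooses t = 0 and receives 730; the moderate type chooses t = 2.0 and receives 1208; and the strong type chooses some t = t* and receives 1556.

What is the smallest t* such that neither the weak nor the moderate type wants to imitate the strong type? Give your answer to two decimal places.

Weak type (on-path payoff 730) won't mimic when 730 ≥ 1556 − 187·t*, i.e. t* ≥ 4.42.
Moderate type (on-path payoff 1208 − 101×2.0 = 1006) won't mimic when 1006 ≥ 1556 − 101·t*, i.e. t* ≥ 5.45.
Both must hold, so t* = max(4.42, 5.45) = 5.45. The moderate type's constraint binds.

5.45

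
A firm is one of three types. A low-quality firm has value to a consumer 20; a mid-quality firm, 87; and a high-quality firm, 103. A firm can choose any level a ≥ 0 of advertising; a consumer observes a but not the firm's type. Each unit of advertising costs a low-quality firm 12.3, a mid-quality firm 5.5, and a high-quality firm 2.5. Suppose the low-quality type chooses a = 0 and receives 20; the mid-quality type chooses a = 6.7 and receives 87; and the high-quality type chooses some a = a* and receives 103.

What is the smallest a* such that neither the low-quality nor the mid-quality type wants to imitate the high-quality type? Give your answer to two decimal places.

Mid-quality type (on-path payoff 87 − 5.5×6.7 = 50.15) won't mimic when 50.15 ≥ 103 − 5.5·a*, i.e. a* ≥ 9.61.
Low-quality type (on-path payoff 20) won't mimic when 20 ≥ 103 − 12.3·a*, i.e. a* ≥ 6.75.
Both must hold, so a* = max(6.75, 9.61) = 9.61. The mid-quality type's constraint binds.

9.61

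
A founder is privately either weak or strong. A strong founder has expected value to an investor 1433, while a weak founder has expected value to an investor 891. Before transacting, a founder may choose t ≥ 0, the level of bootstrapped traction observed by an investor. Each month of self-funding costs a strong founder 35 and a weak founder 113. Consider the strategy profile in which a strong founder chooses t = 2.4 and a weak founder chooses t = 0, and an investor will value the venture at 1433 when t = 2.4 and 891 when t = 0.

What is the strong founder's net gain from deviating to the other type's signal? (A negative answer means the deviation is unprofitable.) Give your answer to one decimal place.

Playing t = 2.4 the strong founder receives 1433 − 35 × 2.4 = 1349.
Deviating to t = 0 yields 891 instead.
Gain from deviating: 891 − 1349 = -458.0.
The gain is negative, so the strong type's incentive-compatibility constraint is satisfied.

-458.0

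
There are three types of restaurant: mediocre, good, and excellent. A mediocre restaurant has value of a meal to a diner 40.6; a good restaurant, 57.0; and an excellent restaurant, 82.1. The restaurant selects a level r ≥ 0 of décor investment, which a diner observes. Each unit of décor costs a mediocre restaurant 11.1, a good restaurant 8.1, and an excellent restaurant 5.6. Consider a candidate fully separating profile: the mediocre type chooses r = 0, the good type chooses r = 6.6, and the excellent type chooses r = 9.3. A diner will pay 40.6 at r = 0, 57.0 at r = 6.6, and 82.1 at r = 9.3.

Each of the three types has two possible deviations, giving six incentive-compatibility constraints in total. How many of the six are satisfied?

Mediocre (own payoff 40.6): to r=6.6 gives 57.0 − 11.1×6.6 = -16.26 → no gain ✓; to r=9.3 gives 82.1 − 11.1×9.3 = -21.13 → no gain ✓.
Good (own payoff 57.0 − 8.1×6.6 = 3.54): to r=0 gives 40.6 → profitable ✗; to r=9.3 gives 82.1 − 8.1×9.3 = 6.77 → profitable ✗.
Excellent (own payoff 82.1 − 5.6×9.3 = 30.02): to r=0 gives 40.6 → profitable ✗; to r=6.6 gives 57.0 − 5.6×6.6 = 20.04 → no gain ✓.
3 of the 6 constraints hold; not an equilibrium.

3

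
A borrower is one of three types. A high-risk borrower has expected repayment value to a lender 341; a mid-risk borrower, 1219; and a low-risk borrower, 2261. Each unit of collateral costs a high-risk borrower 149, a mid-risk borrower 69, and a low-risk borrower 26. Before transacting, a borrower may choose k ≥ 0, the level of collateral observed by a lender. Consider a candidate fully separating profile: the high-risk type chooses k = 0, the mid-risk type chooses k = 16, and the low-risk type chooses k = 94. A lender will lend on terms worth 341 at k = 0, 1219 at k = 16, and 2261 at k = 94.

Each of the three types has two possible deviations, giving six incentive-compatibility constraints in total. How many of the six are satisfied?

Low-risk (own payoff 2261 − 26×94 = -183): to k=0 gives 341 → profitable ✗; to k=16 gives 1219 − 26×16 = 803 → profitable ✗.
High-risk (own payoff 341): to k=16 gives 1219 − 149×16 = -1165 → no gain ✓; to k=94 gives 2261 − 149×94 = -11745 → no gain ✓.
Mid-risk (own payoff 1219 − 69×16 = 115): to k=0 gives 341 → profitable ✗; to k=94 gives 2261 − 69×94 = -4225 → no gain ✓.
3 of the 6 constraints hold; not an equilibrium.

3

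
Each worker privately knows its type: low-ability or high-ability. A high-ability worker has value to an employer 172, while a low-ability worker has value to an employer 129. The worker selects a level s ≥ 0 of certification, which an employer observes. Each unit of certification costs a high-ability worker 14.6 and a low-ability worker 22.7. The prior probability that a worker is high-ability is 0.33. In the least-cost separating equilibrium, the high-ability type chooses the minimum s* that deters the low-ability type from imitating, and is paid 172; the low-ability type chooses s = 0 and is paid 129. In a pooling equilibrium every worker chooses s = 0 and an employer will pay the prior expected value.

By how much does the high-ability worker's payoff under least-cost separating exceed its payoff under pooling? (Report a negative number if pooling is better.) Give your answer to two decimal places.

Least-cost separating signal: s* solves 129 = 172 − 22.7·s*, so s* = (172 − 129)/22.7 ≈ 1.8943.
High-ability type's separating payoff: 172 − 14.6 × s* = 172 − 14.6 × (172 − 129)/22.7 = 172 − 627.8/22.7 ≈ 144.3436.
Pooling payoff: 0.33 × 172 + 0.67 × 129 = 143.19.
Difference: 144.3436 − 143.19 = 1.1536, i.e. 1.15 to two decimal places.
The high-ability type prefers to separate.

1.15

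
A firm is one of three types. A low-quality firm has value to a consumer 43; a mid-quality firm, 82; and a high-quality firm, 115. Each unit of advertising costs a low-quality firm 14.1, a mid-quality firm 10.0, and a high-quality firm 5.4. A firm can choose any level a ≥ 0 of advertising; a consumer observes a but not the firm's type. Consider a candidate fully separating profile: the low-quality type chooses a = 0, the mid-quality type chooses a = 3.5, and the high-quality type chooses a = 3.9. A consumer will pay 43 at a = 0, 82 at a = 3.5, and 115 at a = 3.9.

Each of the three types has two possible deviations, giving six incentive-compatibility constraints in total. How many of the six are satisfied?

4

Mid-quality (own payoff 82 − 10.0×3.5 = 47): to a=0 gives 43 → no gain ✓; to a=3.9 gives 115 − 10.0×3.9 = 76 → profitable ✗.
Low-quality (own payoff 43): to a=3.5 gives 82 − 14.1×3.5 = 32.65 → no gain ✓; to a=3.9 gives 115 − 14.1×3.9 = 60.01 → profitable ✗.
High-quality (own payoff 115 − 5.4×3.9 = 93.94): to a=0 gives 43 → no gain ✓; to a=3.5 gives 82 − 5.4×3.5 = 63.1 → no gain ✓.
4 of the 6 constraints hold; not an equilibrium.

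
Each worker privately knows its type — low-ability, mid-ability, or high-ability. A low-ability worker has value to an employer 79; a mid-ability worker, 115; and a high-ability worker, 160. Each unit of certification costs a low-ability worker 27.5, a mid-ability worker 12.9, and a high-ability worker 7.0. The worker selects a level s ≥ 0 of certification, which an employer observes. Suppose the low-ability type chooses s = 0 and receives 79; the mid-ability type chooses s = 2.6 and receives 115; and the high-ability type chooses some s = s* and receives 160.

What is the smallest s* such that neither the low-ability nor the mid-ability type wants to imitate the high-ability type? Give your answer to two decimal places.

Low-ability type (on-path payoff 79) won't mimic when 79 ≥ 160 − 27.5·s*, i.e. s* ≥ 2.95.
Mid-ability type (on-path payoff 115 − 12.9×2.6 = 81.46) won't mimic when 81.46 ≥ 160 − 12.9·s*, i.e. s* ≥ 6.09.
Both must hold, so s* = max(2.95, 6.09) = 6.09. The mid-ability type's constraint binds.

6.09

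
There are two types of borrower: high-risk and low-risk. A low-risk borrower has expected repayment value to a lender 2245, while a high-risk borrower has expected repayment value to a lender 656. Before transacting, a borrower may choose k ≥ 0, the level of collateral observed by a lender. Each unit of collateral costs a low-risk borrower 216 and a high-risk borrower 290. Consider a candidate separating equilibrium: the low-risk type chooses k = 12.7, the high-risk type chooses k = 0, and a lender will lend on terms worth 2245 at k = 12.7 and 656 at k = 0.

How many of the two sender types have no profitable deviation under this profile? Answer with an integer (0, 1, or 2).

Low-risk type: signal → 2245 − 216 × 12.7 = -498.2; deviate to 0 → 656. IC fails (-498.2 < 656).
High-risk type: stay at 0 → 656; mimic → 2245 − 290 × 12.7 = -1438. IC holds (656 ≥ -1438).
1 of 2 constraints hold, so this profile is not an equilibrium.

1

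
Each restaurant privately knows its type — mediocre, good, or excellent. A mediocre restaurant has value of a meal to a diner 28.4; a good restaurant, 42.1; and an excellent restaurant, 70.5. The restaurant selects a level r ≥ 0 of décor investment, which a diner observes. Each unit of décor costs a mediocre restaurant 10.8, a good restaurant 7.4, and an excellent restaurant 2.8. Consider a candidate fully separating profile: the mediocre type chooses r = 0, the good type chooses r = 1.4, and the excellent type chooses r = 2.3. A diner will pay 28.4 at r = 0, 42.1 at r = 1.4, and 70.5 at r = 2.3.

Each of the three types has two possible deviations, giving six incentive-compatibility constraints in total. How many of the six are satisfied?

4

Mediocre (own payoff 28.4): to r=1.4 gives 42.1 − 10.8×1.4 = 26.98 → no gain ✓; to r=2.3 gives 70.5 − 10.8×2.3 = 45.66 → profitable ✗.
Excellent (own payoff 70.5 − 2.8×2.3 = 64.06): to r=0 gives 28.4 → no gain ✓; to r=1.4 gives 42.1 − 2.8×1.4 = 38.18 → no gain ✓.
Good (own payoff 42.1 − 7.4×1.4 = 31.74): to r=0 gives 28.4 → no gain ✓; to r=2.3 gives 70.5 − 7.4×2.3 = 53.48 → profitable ✗.
4 of the 6 constraints hold; not an equilibrium.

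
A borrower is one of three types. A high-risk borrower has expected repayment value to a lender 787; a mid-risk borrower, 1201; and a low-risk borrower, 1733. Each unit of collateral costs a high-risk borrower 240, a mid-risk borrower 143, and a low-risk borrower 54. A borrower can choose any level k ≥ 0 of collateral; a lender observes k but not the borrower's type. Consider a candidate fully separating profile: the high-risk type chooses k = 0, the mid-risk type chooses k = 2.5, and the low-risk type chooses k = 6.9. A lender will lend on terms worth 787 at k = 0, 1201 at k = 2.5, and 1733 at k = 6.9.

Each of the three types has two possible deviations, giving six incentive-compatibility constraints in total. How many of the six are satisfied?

High-risk (own payoff 787): to k=2.5 gives 1201 − 240×2.5 = 601 → no gain ✓; to k=6.9 gives 1733 − 240×6.9 = 77 → no gain ✓.
Mid-risk (own payoff 1201 − 143×2.5 = 843.5): to k=0 gives 787 → no gain ✓; to k=6.9 gives 1733 − 143×6.9 = 746.3 → no gain ✓.
Low-risk (own payoff 1733 − 54×6.9 = 1360.4): to k=0 gives 787 → no gain ✓; to k=2.5 gives 1201 − 54×2.5 = 1066 → no gain ✓.
6 of the 6 constraints hold; this profile is a separating equilibrium.

6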